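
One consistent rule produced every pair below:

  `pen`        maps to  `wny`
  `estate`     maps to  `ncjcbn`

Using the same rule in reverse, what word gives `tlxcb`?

stock

The output letters match the input read backwards, each shifted +9: pen reversed is nep. The word is reversed, then every letter is shifted forward by 9.
Reversing it on tlxcb: shift back: t−9=k, l−9=c, x−9=o, c−9=t, b−9=s → kcots; then reverse → stock.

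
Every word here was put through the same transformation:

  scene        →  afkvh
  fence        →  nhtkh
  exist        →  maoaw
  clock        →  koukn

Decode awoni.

Shifts by position in scene: pos 0: s→a (+8), pos 1: c→f (+3), pos 2: e→k (+6), pos 3: n→v (+8), pos 4: e→h (+3) — repeating every 3. A repeating key of period 3 is used — shifts +8, +3, +6 over and over.
Decoding awoni: a−8=s, w−3=t, o−6=i, n−8=f, i−3=f.

stiff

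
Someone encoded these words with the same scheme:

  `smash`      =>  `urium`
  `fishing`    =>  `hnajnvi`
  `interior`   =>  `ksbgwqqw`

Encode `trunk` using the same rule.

vwcpp

Shifts by position in smash: pos 0: s→u (+2), pos 1: m→r (+5), pos 2: a→i (+8), pos 3: s→u (+2), pos 4: h→m (+5) — repeating every 3. The shifts repeat in a cycle of length 3: positions 0,1,… shift by +2, +5, +8, then the pattern repeats.
Applying it to trunk: t+2=v, r+5=w, u+8=c, n+2=p, k+5=p.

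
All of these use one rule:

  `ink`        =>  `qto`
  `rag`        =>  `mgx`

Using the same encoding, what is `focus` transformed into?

The output letters match the input read backwards, each shifted +6: ink reversed is kni. Read the word backwards and shift each letter +6.
On focus: reverse → sucof; then shift: s+6=y, u+6=a, c+6=i, o+6=u, f+6=l.

yaiul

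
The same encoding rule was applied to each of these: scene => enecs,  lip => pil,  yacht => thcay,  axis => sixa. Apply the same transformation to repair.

The output letters match the input read backwards: scene reversed is enecs. It's just the letters in reverse order.
On repair: reverse → riaper.

riaper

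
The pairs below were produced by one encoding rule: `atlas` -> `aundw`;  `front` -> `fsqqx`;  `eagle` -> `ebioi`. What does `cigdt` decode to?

cheap

In atlas: a→a is +0, t→u is +1, l→n is +2, a→d is +3 — the shift increases by 1 each position. Each letter shifts forward by its position index (0, 1, 2, …) — the shift grows by one for each successive letter.
Undoing it on cigdt: c−0=c, i−1=h, g−2=e, d−3=a, t−4=p.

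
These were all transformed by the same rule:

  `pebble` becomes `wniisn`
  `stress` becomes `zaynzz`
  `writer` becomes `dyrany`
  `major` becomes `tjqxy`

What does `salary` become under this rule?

zjsjyf

The shift depends on letter class: consonant p→w is +7, but vowel e→n is +9. The rule splits by letter class: vowels +9, consonants +7.
For salary: s(cons)+7=z, a(vowel)+9=j, l(cons)+7=s, a(vowel)+9=j, r(cons)+7=y, y(cons)+7=f.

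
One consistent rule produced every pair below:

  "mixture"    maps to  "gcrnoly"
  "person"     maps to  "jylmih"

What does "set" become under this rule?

Each letter is shifted forward by 20 in the alphabet (a Caesar shift of +20).
On set: s+20=m, e+20=y, t+20=n.

myn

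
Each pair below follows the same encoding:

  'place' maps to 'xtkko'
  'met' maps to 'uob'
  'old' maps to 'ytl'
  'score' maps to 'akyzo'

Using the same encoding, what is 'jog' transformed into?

ryo

The shift depends on letter class: consonant p→x is +8, but vowel a→k is +10. Vowels shift forward by 10 and consonants shift forward by 8.
Applying it to jog: j(cons)+8=r, o(vowel)+10=y, g(cons)+8=o.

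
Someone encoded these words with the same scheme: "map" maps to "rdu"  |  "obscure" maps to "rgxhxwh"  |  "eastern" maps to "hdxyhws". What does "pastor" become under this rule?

The shift depends on letter class: consonant m→r is +5, but vowel a→d is +3. Vowels shift forward by 3 and consonants shift forward by 5.
For pastor: p(cons)+5=u, a(vowel)+3=d, s(cons)+5=x, t(cons)+5=y, o(vowel)+3=r, r(cons)+5=w.

udxyrw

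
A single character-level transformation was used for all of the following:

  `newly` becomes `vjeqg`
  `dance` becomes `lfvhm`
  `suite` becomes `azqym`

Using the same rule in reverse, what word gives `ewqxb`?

wrist

A repeating key of period 2 is used — shifts +8, +5 over and over.
Undoing it on ewqxb: e−8=w, w−5=r, q−8=i, x−5=s, b−8=t.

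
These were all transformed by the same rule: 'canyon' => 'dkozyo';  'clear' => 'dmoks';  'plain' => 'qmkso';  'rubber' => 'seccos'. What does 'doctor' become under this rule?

eyduys

The shift depends on letter class: consonant c→d is +1, but vowel a→k is +10. Two shifts are in play — +10 for a/e/i/o/u, +1 for every other letter.
For doctor: d(cons)+1=e, o(vowel)+10=y, c(cons)+1=d, t(cons)+1=u, o(vowel)+10=y, r(cons)+1=s.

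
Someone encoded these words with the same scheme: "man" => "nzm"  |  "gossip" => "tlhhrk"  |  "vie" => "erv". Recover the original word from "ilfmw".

Each pair mirrors across the alphabet (m↔n, a↔z, n↔m): positions sum to 25. This is the alphabet-reversal cipher (Atbash): a becomes z, b becomes y, etc.
Undoing it on ilfmw: i↔r, l↔o, f↔u, m↔n, w↔d.

round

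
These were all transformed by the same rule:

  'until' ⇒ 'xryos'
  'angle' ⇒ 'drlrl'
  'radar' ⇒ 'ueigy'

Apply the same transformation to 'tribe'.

wvnhl

Letter i (0-indexed) is shifted by i+3, so successive shifts are 3, 4, 5, ….
Applying it to tribe: t+3=w, r+4=v, i+5=n, b+6=h, e+7=l.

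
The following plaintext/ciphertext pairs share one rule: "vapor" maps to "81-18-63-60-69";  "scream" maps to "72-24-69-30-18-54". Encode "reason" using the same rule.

v(#22)→81 and a(#1)→18: differences scale by 3, so n = 3·pos + 15. The formula is n = 3×(alphabet index, a=1) + 15.
Applying it to reason: r=18→69, e=5→30, a=1→18, s=19→72, o=15→60, n=14→57.

69-30-18-72-60-57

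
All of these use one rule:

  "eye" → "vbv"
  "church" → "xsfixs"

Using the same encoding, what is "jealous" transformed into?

qvzolfh

Each pair mirrors across the alphabet (e↔v, y↔b, e↔v): positions sum to 25. Each letter is replaced by its mirror in the alphabet: a↔z, b↔y, c↔x, and so on (the Atbash cipher).
On jealous: j↔q, e↔v, a↔z, l↔o, o↔l, u↔f, s↔h.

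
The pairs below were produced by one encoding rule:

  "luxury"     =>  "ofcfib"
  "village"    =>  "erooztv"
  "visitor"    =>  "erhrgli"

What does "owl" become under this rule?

This is the alphabet-reversal cipher (Atbash): a becomes z, b becomes y, etc.
On owl: o↔l, w↔d, l↔o.

ldo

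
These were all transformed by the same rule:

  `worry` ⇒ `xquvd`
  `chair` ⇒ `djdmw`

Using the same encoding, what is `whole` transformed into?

xjrpj

The shift increases by 1 at each position, starting from +1: 1, 2, 3, ….
Applying it to whole: w+1=x, h+2=j, o+3=r, l+4=p, e+5=j.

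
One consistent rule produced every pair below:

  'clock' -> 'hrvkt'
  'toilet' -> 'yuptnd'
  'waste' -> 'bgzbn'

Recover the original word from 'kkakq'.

Letter i (0-indexed) is shifted by i+5, so successive shifts are 5, 6, 7, ….
Reversing it on kkakq: k−5=f, k−6=e, a−7=t, k−8=c, q−9=h.

fetch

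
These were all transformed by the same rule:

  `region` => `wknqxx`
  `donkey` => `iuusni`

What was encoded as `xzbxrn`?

In region: r→w is +5, e→k is +6, g→n is +7, i→q is +8 — the shift increases by 1 each position. Letter i (0-indexed) is shifted by i+5, so successive shifts are 5, 6, 7, ….
Undoing it on xzbxrn: x−5=s, z−6=t, b−7=u, x−8=p, r−9=i, n−10=d.

stupid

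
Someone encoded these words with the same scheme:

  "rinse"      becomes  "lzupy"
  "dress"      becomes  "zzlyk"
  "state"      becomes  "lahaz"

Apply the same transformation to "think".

rupoa

The output letters match the input read backwards, each shifted +7: rinse reversed is esnir. The word is reversed, then every letter is shifted forward by 7.
Applying it to think: reverse → kniht; then shift: k+7=r, n+7=u, i+7=p, h+7=o, t+7=a.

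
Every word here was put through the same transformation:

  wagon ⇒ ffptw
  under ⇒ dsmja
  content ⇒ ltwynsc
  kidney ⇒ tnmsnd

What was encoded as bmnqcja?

Shifts by position in wagon: pos 0: w→f (+9), pos 1: a→f (+5), pos 2: g→p (+9), pos 3: o→t (+5) — repeating every 2. A repeating key of period 2 is used — shifts +9, +5 over and over.
Decoding bmnqcja: b−9=s, m−5=h, n−9=e, q−5=l, c−9=t, j−5=e, a−9=r.

shelter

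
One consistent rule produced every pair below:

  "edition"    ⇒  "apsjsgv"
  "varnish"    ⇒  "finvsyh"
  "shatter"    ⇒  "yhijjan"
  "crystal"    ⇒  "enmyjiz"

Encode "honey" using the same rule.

e(4)→a(0) and d(3)→p(15) fit y≡11x+8 (mod 26); the inverse of 11 mod 26 is 19. This is an affine cipher: with a=0,…,z=25, each position x becomes (11x+8) mod 26.
For honey: h(7)→11·7+8≡7=h; o(14)→11·14+8≡6=g; n(13)→11·13+8≡21=v; e(4)→11·4+8≡0=a; y(24)→11·24+8≡12=m (all mod 26).

hgvam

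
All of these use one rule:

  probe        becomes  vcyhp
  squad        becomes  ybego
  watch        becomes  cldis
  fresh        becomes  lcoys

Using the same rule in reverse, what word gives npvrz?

Shifts by position in probe: pos 0: p→v (+6), pos 1: r→c (+11), pos 2: o→y (+10), pos 3: b→h (+6), pos 4: e→p (+11) — repeating every 3. It's a Vigenère-style cipher with numeric key [6,11,10]: position i shifts by key[i mod 3].
Reversing it on npvrz: n−6=h, p−11=e, v−10=l, r−6=l, z−11=o.

hello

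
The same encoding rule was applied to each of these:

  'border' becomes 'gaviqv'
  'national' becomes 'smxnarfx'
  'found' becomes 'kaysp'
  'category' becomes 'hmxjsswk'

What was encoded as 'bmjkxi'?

A repeating key of period 3 is used — shifts +5, +12, +4 over and over.
Reversing it on bmjkxi: b−5=w, m−12=a, j−4=f, k−5=f, x−12=l, i−4=e.

waffle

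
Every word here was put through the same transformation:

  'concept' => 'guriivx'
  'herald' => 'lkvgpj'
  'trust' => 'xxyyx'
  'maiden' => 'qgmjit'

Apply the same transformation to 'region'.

vkkost

Shifts by position in concept: pos 0: c→g (+4), pos 1: o→u (+6), pos 2: n→r (+4), pos 3: c→i (+6) — repeating every 2. It's a Vigenère-style cipher with numeric key [4,6]: position i shifts by key[i mod 2].
For region: r+4=v, e+6=k, g+4=k, i+6=o, o+4=s, n+6=t.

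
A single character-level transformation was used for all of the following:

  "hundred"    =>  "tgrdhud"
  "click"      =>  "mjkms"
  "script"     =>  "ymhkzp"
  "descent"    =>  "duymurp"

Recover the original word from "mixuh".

Treating letters as 0–25, the rule is x ↦ 17x + 4 (mod 26).
Undoing it on mixuh: m(12)→23·(12−4)≡2=c; i(8)→23·(8−4)≡14=o; x(23)→23·(23−4)≡21=v; u(20)→23·(20−4)≡4=e; h(7)→23·(7−4)≡17=r (all mod 26).

cover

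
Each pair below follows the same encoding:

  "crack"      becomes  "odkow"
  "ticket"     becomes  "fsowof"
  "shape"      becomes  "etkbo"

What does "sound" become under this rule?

The shift depends on letter class: consonant c→o is +12, but vowel a→k is +10. Two shifts are in play — +10 for a/e/i/o/u, +12 for every other letter.
Applying it to sound: s(cons)+12=e, o(vowel)+10=y, u(vowel)+10=e, n(cons)+12=z, d(cons)+12=p.

eyezp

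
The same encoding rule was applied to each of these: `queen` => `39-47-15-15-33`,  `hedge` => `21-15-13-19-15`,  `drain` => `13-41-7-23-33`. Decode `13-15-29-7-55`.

delay

q(#17)→39 and u(#21)→47: differences scale by 2, so n = 2·pos + 5. With a=1..z=26, the number is 2·pos + 5.
Undoing it on 13-15-29-7-55: 13→(13−5)÷2=4=d, 15→(15−5)÷2=5=e, 29→(29−5)÷2=12=l, 7→(7−5)÷2=1=a, 55→(55−5)÷2=25=y.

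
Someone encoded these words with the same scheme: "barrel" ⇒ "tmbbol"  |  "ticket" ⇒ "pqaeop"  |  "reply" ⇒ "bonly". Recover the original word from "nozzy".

penny

Treating letters as 0–25, the rule is x ↦ 7x + 12 (mod 26).
Decoding nozzy: n(13)→15·(13−12)≡15=p; o(14)→15·(14−12)≡4=e; z(25)→15·(25−12)≡13=n; z(25)→15·(25−12)≡13=n; y(24)→15·(24−12)≡24=y (all mod 26).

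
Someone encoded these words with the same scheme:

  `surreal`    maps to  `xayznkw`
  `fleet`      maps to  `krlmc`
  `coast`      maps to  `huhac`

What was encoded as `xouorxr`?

singing

In surreal: s→x is +5, u→a is +6, r→y is +7, r→z is +8 — the shift increases by 1 each position. Each letter shifts forward by (position + 5), i.e. 5, 6, 7, … — the shift grows by one for each successive letter.
Reversing it on xouorxr: x−5=s, o−6=i, u−7=n, o−8=g, r−9=i, x−10=n, r−11=g.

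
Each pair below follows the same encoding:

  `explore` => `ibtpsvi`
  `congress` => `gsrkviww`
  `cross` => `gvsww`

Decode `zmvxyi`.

This is a Caesar cipher with shift 4.
Undoing it on zmvxyi: z−4=v, m−4=i, v−4=r, x−4=t, y−4=u, i−4=e.

virtue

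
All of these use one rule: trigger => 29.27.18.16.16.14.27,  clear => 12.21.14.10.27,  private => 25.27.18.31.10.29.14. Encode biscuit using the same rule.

11.18.28.12.30.18.29

t is letter #20 and maps to 29: an offset of 9. The number is (letter's place in the alphabet, a=1) + 9.
On biscuit: b=2→11, i=9→18, s=19→28, c=3→12, u=21→30, i=9→18, t=20→29.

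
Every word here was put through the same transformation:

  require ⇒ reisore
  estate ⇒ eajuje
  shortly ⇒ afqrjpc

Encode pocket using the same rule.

zqmgej

Each letter's alphabet position (a=0..z=25) is mapped through 9·x+20 mod 26 — an affine cipher.
On pocket: p(15)→9·15+20≡25=z; o(14)→9·14+20≡16=q; c(2)→9·2+20≡12=m; k(10)→9·10+20≡6=g; e(4)→9·4+20≡4=e; t(19)→9·19+20≡9=j (all mod 26).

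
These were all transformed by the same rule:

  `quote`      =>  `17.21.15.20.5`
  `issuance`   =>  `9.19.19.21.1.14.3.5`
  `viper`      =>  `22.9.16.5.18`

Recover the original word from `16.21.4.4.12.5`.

puddle

Each letter is replaced by its alphabet position (a=1, b=2, …, z=26).
Undoing it on 16.21.4.4.12.5: 16=p, 21=u, 4=d, 4=d, 12=l, 5=e.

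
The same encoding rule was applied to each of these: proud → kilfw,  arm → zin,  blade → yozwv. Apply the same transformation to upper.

Each pair mirrors across the alphabet (p↔k, r↔i, o↔l): positions sum to 25. This is the alphabet-reversal cipher (Atbash): a becomes z, b becomes y, etc.
For upper: u↔f, p↔k, p↔k, e↔v, r↔i.

fkkvi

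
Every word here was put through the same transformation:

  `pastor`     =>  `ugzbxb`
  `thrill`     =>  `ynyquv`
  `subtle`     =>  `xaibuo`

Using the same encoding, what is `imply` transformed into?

The shift increases by 1 at each position, starting from +5: 5, 6, 7, ….
Applying it to imply: i+5=n, m+6=s, p+7=w, l+8=t, y+9=h.

nswth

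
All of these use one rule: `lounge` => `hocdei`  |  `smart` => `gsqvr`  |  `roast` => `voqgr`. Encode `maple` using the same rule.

sqzhi

l(11)→h(7) and o(14)→o(14) fit y≡11x+16 (mod 26); the inverse of 11 mod 26 is 19. Treating letters as 0–25, the rule is x ↦ 11x + 16 (mod 26).
On maple: m(12)→11·12+16≡18=s; a(0)→11·0+16≡16=q; p(15)→11·15+16≡25=z; l(11)→11·11+16≡7=h; e(4)→11·4+16≡8=i (all mod 26).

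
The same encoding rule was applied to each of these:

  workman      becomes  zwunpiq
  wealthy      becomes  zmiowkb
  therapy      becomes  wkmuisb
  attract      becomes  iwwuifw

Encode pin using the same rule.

Two shifts are in play — +8 for a/e/i/o/u, +3 for every other letter.
Applying it to pin: p(cons)+3=s, i(vowel)+8=q, n(cons)+3=q.

sqq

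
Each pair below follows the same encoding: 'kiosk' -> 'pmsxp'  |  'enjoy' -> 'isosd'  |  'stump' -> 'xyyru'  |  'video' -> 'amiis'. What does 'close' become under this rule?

Two shifts are in play — +4 for a/e/i/o/u, +5 for every other letter.
Applying it to close: c(cons)+5=h, l(cons)+5=q, o(vowel)+4=s, s(cons)+5=x, e(vowel)+4=i.

hqsxi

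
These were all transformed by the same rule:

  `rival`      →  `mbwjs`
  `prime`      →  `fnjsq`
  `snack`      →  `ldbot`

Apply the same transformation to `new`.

The output letters match the input read backwards, each shifted +1: rival reversed is lavir. Read the word backwards and shift each letter +1.
Applying it to new: reverse → wen; then shift: w+1=x, e+1=f, n+1=o.

xfo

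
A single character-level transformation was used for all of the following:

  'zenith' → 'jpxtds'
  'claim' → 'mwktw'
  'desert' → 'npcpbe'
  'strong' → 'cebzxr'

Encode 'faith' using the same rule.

Shifts by position in zenith: pos 0: z→j (+10), pos 1: e→p (+11), pos 2: n→x (+10), pos 3: i→t (+11) — repeating every 2. A repeating key of period 2 is used — shifts +10, +11 over and over.
For faith: f+10=p, a+11=l, i+10=s, t+11=e, h+10=r.

plser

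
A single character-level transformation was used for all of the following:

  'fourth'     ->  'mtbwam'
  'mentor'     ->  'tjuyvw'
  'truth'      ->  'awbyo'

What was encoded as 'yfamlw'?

It's a Vigenère-style cipher with numeric key [7,5]: position i shifts by key[i mod 2].
Decoding yfamlw: y−7=r, f−5=a, a−7=t, m−5=h, l−7=e, w−5=r.

rather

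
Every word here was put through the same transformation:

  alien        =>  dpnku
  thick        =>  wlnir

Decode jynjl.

guide

In alien: a→d is +3, l→p is +4, i→n is +5, e→k is +6 — the shift increases by 1 each position. Letter i (0-indexed) is shifted by i+3, so successive shifts are 3, 4, 5, ….
Reversing it on jynjl: j−3=g, y−4=u, n−5=i, j−6=d, l−7=e.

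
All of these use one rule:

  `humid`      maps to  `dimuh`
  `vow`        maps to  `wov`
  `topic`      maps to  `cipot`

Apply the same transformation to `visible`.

It's just the letters in reverse order.
On visible: reverse → elbisiv.

elbisiv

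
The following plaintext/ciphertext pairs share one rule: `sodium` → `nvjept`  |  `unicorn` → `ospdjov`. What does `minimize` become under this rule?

fajnjojn

The output letters match the input read backwards, each shifted +1: sodium reversed is muidos. Two steps: reverse the string, then apply a Caesar shift of +1.
Applying it to minimize: reverse → eziminim; then shift: e+1=f, z+1=a, i+1=j, m+1=n, i+1=j, n+1=o, i+1=j, m+1=n.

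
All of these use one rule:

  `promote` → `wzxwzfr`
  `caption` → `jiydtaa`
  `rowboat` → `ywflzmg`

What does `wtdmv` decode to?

pluck

Letter i (0-indexed) is shifted by i+7, so successive shifts are 7, 8, 9, ….
Reversing it on wtdmv: w−7=p, t−8=l, d−9=u, m−10=c, v−11=k.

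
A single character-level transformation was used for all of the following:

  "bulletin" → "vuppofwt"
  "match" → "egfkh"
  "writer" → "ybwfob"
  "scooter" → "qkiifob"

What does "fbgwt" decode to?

train

b(1)→v(21) and u(20)→u(20) fit y≡15x+6 (mod 26); the inverse of 15 mod 26 is 7. This is an affine cipher: with a=0,…,z=25, each position x becomes (15x+6) mod 26.
Decoding fbgwt: f(5)→7·(5−6)≡19=t; b(1)→7·(1−6)≡17=r; g(6)→7·(6−6)≡0=a; w(22)→7·(22−6)≡8=i; t(19)→7·(19−6)≡13=n (all mod 26).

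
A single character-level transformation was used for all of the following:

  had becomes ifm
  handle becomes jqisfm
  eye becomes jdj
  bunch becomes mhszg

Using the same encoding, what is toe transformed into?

The output letters match the input read backwards, each shifted +5: had reversed is dah. The word is reversed, then every letter is shifted forward by 5.
For toe: reverse → eot; then shift: e+5=j, o+5=t, t+5=y.

jty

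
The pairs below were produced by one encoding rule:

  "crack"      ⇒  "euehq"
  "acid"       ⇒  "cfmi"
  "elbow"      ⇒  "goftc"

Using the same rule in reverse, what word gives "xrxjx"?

Letter i (0-indexed) is shifted by i+2, so successive shifts are 2, 3, 4, ….
Undoing it on xrxjx: x−2=v, r−3=o, x−4=t, j−5=e, x−6=r.

voter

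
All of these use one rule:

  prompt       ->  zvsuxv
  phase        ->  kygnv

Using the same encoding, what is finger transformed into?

xkmtol

Read the word backwards and shift each letter +6.
On finger: reverse → regnif; then shift: r+6=x, e+6=k, g+6=m, n+6=t, i+6=o, f+6=l.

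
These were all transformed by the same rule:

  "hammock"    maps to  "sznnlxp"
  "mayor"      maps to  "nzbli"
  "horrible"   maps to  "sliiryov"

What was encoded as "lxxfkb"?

occupy

Each pair mirrors across the alphabet (h↔s, a↔z, m↔n): positions sum to 25. This is the alphabet-reversal cipher (Atbash): a becomes z, b becomes y, etc.
Reversing it on lxxfkb: l↔o, x↔c, x↔c, f↔u, k↔p, b↔y.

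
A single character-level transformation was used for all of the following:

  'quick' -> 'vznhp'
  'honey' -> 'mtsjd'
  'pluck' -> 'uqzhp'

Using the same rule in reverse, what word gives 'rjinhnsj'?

medicine

Compare letters: q→v is +5, u→z is +5, i→n is +5 — a constant shift. This is a Caesar cipher with shift 5.
Reversing it on rjinhnsj: r−5=m, j−5=e, i−5=d, n−5=i, h−5=c, n−5=i, s−5=n, j−5=e.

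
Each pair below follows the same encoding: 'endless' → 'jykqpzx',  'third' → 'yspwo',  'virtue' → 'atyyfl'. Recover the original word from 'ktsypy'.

Shifts by position in endless: pos 0: e→j (+5), pos 1: n→y (+11), pos 2: d→k (+7), pos 3: l→q (+5), pos 4: e→p (+11), pos 5: s→z (+7) — repeating every 3. It's a Vigenère-style cipher with numeric key [5,11,7]: position i shifts by key[i mod 3].
Decoding ktsypy: k−5=f, t−11=i, s−7=l, y−5=t, p−11=e, y−7=r.

filter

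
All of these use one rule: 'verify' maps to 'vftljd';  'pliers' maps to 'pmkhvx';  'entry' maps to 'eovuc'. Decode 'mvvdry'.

In verify: v→v is +0, e→f is +1, r→t is +2, i→l is +3 — the shift increases by 1 each position. Letter i (0-indexed) is shifted by i+0, so successive shifts are 0, 1, 2, ….
Reversing it on mvvdry: m−0=m, v−1=u, v−2=t, d−3=a, r−4=n, y−5=t.

mutant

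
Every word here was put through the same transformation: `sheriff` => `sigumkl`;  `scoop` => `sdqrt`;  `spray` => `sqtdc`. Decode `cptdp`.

In sheriff: s→s is +0, h→i is +1, e→g is +2, r→u is +3 — the shift increases by 1 each position. The shift increases by 1 at each position, starting from +0: 0, 1, 2, ….
Undoing it on cptdp: c−0=c, p−1=o, t−2=r, d−3=a, p−4=l.

coral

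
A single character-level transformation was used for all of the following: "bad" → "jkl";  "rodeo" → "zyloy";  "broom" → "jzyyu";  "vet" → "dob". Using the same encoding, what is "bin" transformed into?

The shift depends on letter class: consonant b→j is +8, but vowel a→k is +10. Two shifts are in play — +10 for a/e/i/o/u, +8 for every other letter.
For bin: b(cons)+8=j, i(vowel)+10=s, n(cons)+8=v.

jsv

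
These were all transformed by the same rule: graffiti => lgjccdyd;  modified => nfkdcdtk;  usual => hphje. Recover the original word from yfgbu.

torch

g(6)→l(11) and r(17)→g(6) fit y≡9x+9 (mod 26); the inverse of 9 mod 26 is 3. Each letter's alphabet position (a=0..z=25) is mapped through 9·x+9 mod 26 — an affine cipher.
Decoding yfgbu: y(24)→3·(24−9)≡19=t; f(5)→3·(5−9)≡14=o; g(6)→3·(6−9)≡17=r; b(1)→3·(1−9)≡2=c; u(20)→3·(20−9)≡7=h (all mod 26).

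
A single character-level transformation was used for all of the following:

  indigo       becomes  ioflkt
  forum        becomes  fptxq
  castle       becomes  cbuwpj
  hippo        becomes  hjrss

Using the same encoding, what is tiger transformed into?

In indigo: i→i is +0, n→o is +1, d→f is +2, i→l is +3 — the shift increases by 1 each position. Letter i (0-indexed) is shifted by i+0, so successive shifts are 0, 1, 2, ….
Applying it to tiger: t+0=t, i+1=j, g+2=i, e+3=h, r+4=v.

tjihv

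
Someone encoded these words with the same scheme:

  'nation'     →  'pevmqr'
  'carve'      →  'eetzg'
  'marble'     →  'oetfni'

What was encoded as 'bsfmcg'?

zodiac

Shifts by position in nation: pos 0: n→p (+2), pos 1: a→e (+4), pos 2: t→v (+2), pos 3: i→m (+4) — repeating every 2. The shifts repeat in a cycle of length 2: positions 0,1,… shift by +2, +4, then the pattern repeats.
Undoing it on bsfmcg: b−2=z, s−4=o, f−2=d, m−4=i, c−2=a, g−4=c.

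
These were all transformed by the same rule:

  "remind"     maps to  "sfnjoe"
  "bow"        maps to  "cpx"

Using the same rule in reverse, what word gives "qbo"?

Compare letters: r→s is +1, e→f is +1, m→n is +1 — a constant shift. It's a constant shift of +1 (ROT1).
Undoing it on qbo: q−1=p, b−1=a, o−1=n.

pan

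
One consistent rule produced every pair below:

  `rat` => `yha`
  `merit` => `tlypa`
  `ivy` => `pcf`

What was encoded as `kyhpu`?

drain

Compare letters: r→y is +7, a→h is +7, t→a is +7 — a constant shift. It's a constant shift of +7 (ROT7).
Reversing it on kyhpu: k−7=d, y−7=r, h−7=a, p−7=i, u−7=n.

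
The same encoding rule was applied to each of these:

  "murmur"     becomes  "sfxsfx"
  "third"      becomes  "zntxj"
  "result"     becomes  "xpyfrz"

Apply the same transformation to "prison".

vxtyzt

The shift depends on letter class: consonant m→s is +6, but vowel u→f is +11. Two shifts are in play — +11 for a/e/i/o/u, +6 for every other letter.
On prison: p(cons)+6=v, r(cons)+6=x, i(vowel)+11=t, s(cons)+6=y, o(vowel)+11=z, n(cons)+6=t.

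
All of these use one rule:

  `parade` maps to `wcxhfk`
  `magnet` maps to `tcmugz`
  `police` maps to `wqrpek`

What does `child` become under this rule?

Shifts by position in parade: pos 0: p→w (+7), pos 1: a→c (+2), pos 2: r→x (+6), pos 3: a→h (+7), pos 4: d→f (+2), pos 5: e→k (+6) — repeating every 3. A repeating key of period 3 is used — shifts +7, +2, +6 over and over.
Applying it to child: c+7=j, h+2=j, i+6=o, l+7=s, d+2=f.

jjosf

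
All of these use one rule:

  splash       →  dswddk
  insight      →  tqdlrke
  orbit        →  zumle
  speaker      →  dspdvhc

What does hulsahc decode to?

Shifts by position in splash: pos 0: s→d (+11), pos 1: p→s (+3), pos 2: l→w (+11), pos 3: a→d (+3) — repeating every 2. The shifts repeat in a cycle of length 2: positions 0,1,… shift by +11, +3, then the pattern repeats.
Reversing it on hulsahc: h−11=w, u−3=r, l−11=a, s−3=p, a−11=p, h−3=e, c−11=r.

wrapper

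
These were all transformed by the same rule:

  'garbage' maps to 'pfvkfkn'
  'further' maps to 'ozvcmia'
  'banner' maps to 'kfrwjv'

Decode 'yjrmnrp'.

Shifts by position in garbage: pos 0: g→p (+9), pos 1: a→f (+5), pos 2: r→v (+4), pos 3: b→k (+9), pos 4: a→f (+5), pos 5: g→k (+4) — repeating every 3. The shifts repeat in a cycle of length 3: positions 0,1,… shift by +9, +5, +4, then the pattern repeats.
Reversing it on yjrmnrp: y−9=p, j−5=e, r−4=n, m−9=d, n−5=i, r−4=n, p−9=g.

pending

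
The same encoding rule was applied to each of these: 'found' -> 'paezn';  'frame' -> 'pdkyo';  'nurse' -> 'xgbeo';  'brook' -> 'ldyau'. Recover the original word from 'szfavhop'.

involved

Shifts by position in found: pos 0: f→p (+10), pos 1: o→a (+12), pos 2: u→e (+10), pos 3: n→z (+12) — repeating every 2. The shifts repeat in a cycle of length 2: positions 0,1,… shift by +10, +12, then the pattern repeats.
Undoing it on szfavhop: s−10=i, z−12=n, f−10=v, a−12=o, v−10=l, h−12=v, o−10=e, p−12=d.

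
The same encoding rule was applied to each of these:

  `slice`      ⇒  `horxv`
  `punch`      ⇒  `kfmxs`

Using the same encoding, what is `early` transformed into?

Each pair mirrors across the alphabet (s↔h, l↔o, i↔r): positions sum to 25. This is the alphabet-reversal cipher (Atbash): a becomes z, b becomes y, etc.
Applying it to early: e↔v, a↔z, r↔i, l↔o, y↔b.

vziob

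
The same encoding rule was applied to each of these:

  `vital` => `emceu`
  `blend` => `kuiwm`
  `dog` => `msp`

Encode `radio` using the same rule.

The shift depends on letter class: consonant v→e is +9, but vowel i→m is +4. Two shifts are in play — +4 for a/e/i/o/u, +9 for every other letter.
For radio: r(cons)+9=a, a(vowel)+4=e, d(cons)+9=m, i(vowel)+4=m, o(vowel)+4=s.

aemms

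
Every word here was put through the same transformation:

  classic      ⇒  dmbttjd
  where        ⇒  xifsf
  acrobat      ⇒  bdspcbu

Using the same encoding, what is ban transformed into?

Compare letters: c→d is +1, l→m is +1, a→b is +1 — a constant shift. This is a Caesar cipher with shift 1.
On ban: b+1=c, a+1=b, n+1=o.

cbo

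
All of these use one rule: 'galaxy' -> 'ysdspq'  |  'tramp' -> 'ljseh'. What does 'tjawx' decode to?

brief

Compare letters: g→y is +18, a→s is +18, l→d is +18 — a constant shift. Each letter is shifted forward by 18 in the alphabet (a Caesar shift of +18).
Decoding tjawx: t−18=b, j−18=r, a−18=i, w−18=e, x−18=f.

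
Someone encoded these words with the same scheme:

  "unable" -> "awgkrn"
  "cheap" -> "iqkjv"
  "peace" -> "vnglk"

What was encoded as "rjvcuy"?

laptop

Shifts by position in unable: pos 0: u→a (+6), pos 1: n→w (+9), pos 2: a→g (+6), pos 3: b→k (+9) — repeating every 2. It's a Vigenère-style cipher with numeric key [6,9]: position i shifts by key[i mod 2].
Decoding rjvcuy: r−6=l, j−9=a, v−6=p, c−9=t, u−6=o, y−9=p.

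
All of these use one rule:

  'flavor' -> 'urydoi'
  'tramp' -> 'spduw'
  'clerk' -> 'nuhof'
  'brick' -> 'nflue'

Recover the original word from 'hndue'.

brake

Read the word backwards and shift each letter +3.
Decoding hndue: shift back: h−3=e, n−3=k, d−3=a, u−3=r, e−3=b → ekarb; then reverse → brake.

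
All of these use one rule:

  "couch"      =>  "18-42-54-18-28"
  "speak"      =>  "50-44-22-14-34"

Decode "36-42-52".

Each letter becomes 2×(its alphabet position, a=1..z=26) + 12.
Undoing it on 36-42-52: 36→(36−12)÷2=12=l, 42→(42−12)÷2=15=o, 52→(52−12)÷2=20=t.

lot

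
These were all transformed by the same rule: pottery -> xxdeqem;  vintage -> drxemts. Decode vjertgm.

naughty

Each letter shifts forward by (position + 8), i.e. 8, 9, 10, … — the shift grows by one for each successive letter.
Decoding vjertgm: v−8=n, j−9=a, e−10=u, r−11=g, t−12=h, g−13=t, m−14=y.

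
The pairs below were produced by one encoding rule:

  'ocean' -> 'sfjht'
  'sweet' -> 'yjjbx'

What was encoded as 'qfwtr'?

Two steps: reverse the string, then apply a Caesar shift of +5.
Reversing it on qfwtr: shift back: q−5=l, f−5=a, w−5=r, t−5=o, r−5=m → larom; then reverse → moral.

moral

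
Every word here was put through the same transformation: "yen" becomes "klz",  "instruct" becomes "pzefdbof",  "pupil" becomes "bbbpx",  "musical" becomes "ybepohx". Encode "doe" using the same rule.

The shift depends on letter class: consonant y→k is +12, but vowel e→l is +7. Vowels shift forward by 7 and consonants shift forward by 12.
Applying it to doe: d(cons)+12=p, o(vowel)+7=v, e(vowel)+7=l.

pvl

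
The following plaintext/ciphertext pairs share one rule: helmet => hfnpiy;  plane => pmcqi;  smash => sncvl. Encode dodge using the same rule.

In helmet: h→h is +0, e→f is +1, l→n is +2, m→p is +3 — the shift increases by 1 each position. The shift increases by 1 at each position, starting from +0: 0, 1, 2, ….
For dodge: d+0=d, o+1=p, d+2=f, g+3=j, e+4=i.

dpfji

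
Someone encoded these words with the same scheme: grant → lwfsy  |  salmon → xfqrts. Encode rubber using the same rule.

Compare letters: g→l is +5, r→w is +5, a→f is +5 — a constant shift. Each letter is shifted forward by 5 in the alphabet (a Caesar shift of +5).
For rubber: r+5=w, u+5=z, b+5=g, b+5=g, e+5=j, r+5=w.

wzggjw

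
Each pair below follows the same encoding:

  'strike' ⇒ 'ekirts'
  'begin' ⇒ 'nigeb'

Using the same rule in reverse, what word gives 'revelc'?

clever

The output letters match the input read backwards: strike reversed is ekirts. It's just the letters in reverse order.
Decoding revelc: then reverse → clever.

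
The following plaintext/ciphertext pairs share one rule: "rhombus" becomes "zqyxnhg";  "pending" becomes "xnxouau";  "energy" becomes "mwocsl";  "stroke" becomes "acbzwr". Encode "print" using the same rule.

xasyf

In rhombus: r→z is +8, h→q is +9, o→y is +10, m→x is +11 — the shift increases by 1 each position. The shift increases by 1 at each position, starting from +8: 8, 9, 10, ….
On print: p+8=x, r+9=a, i+10=s, n+11=y, t+12=f.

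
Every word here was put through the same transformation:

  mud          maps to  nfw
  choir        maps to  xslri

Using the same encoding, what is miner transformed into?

This is the alphabet-reversal cipher (Atbash): a becomes z, b becomes y, etc.
Applying it to miner: m↔n, i↔r, n↔m, e↔v, r↔i.

nrmvi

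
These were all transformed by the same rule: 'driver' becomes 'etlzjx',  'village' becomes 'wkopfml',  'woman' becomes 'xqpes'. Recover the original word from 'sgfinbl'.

In driver: d→e is +1, r→t is +2, i→l is +3, v→z is +4 — the shift increases by 1 each position. Each letter shifts forward by (position + 1), i.e. 1, 2, 3, … — the shift grows by one for each successive letter.
Decoding sgfinbl: s−1=r, g−2=e, f−3=c, i−4=e, n−5=i, b−6=v, l−7=e.

receive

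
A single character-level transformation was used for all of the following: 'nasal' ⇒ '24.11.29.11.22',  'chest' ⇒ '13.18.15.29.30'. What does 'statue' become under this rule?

n is letter #14 and maps to 24: an offset of 10. Each letter is replaced by its alphabet position (a=1..z=26) + 10.
On statue: s=19→29, t=20→30, a=1→11, t=20→30, u=21→31, e=5→15.

29.30.11.30.31.15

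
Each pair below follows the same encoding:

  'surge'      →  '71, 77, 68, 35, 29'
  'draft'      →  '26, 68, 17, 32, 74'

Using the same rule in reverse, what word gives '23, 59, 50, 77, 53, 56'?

The formula is n = 3×(alphabet index, a=1) + 14.
Undoing it on 23, 59, 50, 77, 53, 56: 23→(23−14)÷3=3=c, 59→(59−14)÷3=15=o, 50→(50−14)÷3=12=l, 77→(77−14)÷3=21=u, 53→(53−14)÷3=13=m, 56→(56−14)÷3=14=n.

column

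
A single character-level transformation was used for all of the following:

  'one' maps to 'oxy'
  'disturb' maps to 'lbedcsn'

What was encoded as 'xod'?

ten

The word is reversed, then every letter is shifted forward by 10.
Undoing it on xod: shift back: x−10=n, o−10=e, d−10=t → net; then reverse → ten.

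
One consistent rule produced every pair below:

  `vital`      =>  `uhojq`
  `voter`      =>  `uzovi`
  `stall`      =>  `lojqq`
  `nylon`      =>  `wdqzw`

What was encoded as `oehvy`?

thief

v(21)→u(20) and i(8)→h(7) fit y≡3x+9 (mod 26); the inverse of 3 mod 26 is 9. Treating letters as 0–25, the rule is x ↦ 3x + 9 (mod 26).
Reversing it on oehvy: o(14)→9·(14−9)≡19=t; e(4)→9·(4−9)≡7=h; h(7)→9·(7−9)≡8=i; v(21)→9·(21−9)≡4=e; y(24)→9·(24−9)≡5=f (all mod 26).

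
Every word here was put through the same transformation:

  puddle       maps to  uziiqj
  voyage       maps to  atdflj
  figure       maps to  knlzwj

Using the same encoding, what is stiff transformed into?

It's a constant shift of +5 (ROT5).
On stiff: s+5=x, t+5=y, i+5=n, f+5=k, f+5=k.

xynkk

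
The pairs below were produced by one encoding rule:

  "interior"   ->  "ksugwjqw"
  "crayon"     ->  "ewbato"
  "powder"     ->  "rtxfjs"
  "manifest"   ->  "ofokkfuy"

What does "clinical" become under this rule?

eqjpndcq

Shifts by position in interior: pos 0: i→k (+2), pos 1: n→s (+5), pos 2: t→u (+1), pos 3: e→g (+2), pos 4: r→w (+5), pos 5: i→j (+1) — repeating every 3. The shifts repeat in a cycle of length 3: positions 0,1,… shift by +2, +5, +1, then the pattern repeats.
On clinical: c+2=e, l+5=q, i+1=j, n+2=p, i+5=n, c+1=d, a+2=c, l+5=q.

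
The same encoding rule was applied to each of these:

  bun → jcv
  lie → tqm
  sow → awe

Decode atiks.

It's a constant shift of +8 (ROT8).
Decoding atiks: a−8=s, t−8=l, i−8=a, k−8=c, s−8=k.

slack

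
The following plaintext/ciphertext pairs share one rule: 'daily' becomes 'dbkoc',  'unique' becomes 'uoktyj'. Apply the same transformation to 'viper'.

vjrhv

The shift increases by 1 at each position, starting from +0: 0, 1, 2, ….
On viper: v+0=v, i+1=j, p+2=r, e+3=h, r+4=v.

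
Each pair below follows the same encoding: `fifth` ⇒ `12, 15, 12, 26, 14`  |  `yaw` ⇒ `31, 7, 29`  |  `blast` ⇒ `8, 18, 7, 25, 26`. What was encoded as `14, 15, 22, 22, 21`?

hippo

f is letter #6 and maps to 12: an offset of 6. The number is (letter's place in the alphabet, a=1) + 6.
Reversing it on 14, 15, 22, 22, 21: 14→(14−6)÷1=8=h, 15→(15−6)÷1=9=i, 22→(22−6)÷1=16=p, 22→(22−6)÷1=16=p, 21→(21−6)÷1=15=o.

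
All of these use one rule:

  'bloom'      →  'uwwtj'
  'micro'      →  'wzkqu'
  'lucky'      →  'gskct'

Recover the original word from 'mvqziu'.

The output letters match the input read backwards, each shifted +8: bloom reversed is moolb. Read the word backwards and shift each letter +8.
Decoding mvqziu: shift back: m−8=e, v−8=n, q−8=i, z−8=r, i−8=a, u−8=m → eniram; then reverse → marine.

marine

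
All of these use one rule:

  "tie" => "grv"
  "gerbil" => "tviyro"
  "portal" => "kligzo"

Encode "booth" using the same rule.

yllgs

This is the alphabet-reversal cipher (Atbash): a becomes z, b becomes y, etc.
On booth: b↔y, o↔l, o↔l, t↔g, h↔s.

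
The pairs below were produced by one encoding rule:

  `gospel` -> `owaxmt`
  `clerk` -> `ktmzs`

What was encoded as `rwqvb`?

joint

This is a Caesar cipher with shift 8.
Undoing it on rwqvb: r−8=j, w−8=o, q−8=i, v−8=n, b−8=t.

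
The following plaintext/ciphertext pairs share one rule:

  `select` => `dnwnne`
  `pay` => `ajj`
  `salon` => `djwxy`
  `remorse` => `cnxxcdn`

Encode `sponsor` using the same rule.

Vowels shift forward by 9 and consonants shift forward by 11.
Applying it to sponsor: s(cons)+11=d, p(cons)+11=a, o(vowel)+9=x, n(cons)+11=y, s(cons)+11=d, o(vowel)+9=x, r(cons)+11=c.

daxydxc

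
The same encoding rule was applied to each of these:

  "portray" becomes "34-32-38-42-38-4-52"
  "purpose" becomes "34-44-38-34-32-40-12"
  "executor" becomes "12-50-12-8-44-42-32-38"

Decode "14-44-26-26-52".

p(#16)→34 and o(#15)→32: differences scale by 2, so n = 2·pos + 2. Each letter becomes 2×(its alphabet position, a=1..z=26) + 2.
Decoding 14-44-26-26-52: 14→(14−2)÷2=6=f, 44→(44−2)÷2=21=u, 26→(26−2)÷2=12=l, 26→(26−2)÷2=12=l, 52→(52−2)÷2=25=y.

fully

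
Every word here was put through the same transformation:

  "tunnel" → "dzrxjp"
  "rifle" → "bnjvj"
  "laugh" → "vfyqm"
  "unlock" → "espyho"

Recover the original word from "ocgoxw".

excess

A repeating key of period 3 is used — shifts +10, +5, +4 over and over.
Undoing it on ocgoxw: o−10=e, c−5=x, g−4=c, o−10=e, x−5=s, w−4=s.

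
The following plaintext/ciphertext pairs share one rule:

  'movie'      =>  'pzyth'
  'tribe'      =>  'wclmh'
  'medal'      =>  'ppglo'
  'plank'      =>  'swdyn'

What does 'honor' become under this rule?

Shifts by position in movie: pos 0: m→p (+3), pos 1: o→z (+11), pos 2: v→y (+3), pos 3: i→t (+11) — repeating every 2. It's a Vigenère-style cipher with numeric key [3,11]: position i shifts by key[i mod 2].
On honor: h+3=k, o+11=z, n+3=q, o+11=z, r+3=u.

kzqzu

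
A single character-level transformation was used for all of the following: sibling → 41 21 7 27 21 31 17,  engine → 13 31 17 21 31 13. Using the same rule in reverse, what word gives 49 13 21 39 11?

weird

With a=1..z=26, the number is 2·pos + 3.
Undoing it on 49 13 21 39 11: 49→(49−3)÷2=23=w, 13→(13−3)÷2=5=e, 21→(21−3)÷2=9=i, 39→(39−3)÷2=18=r, 11→(11−3)÷2=4=d.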